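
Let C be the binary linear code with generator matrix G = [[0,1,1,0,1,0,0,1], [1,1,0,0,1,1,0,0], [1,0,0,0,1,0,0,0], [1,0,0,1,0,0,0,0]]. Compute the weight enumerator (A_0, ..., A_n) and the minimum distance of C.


Weight distribution: A_0 = 1, A_2 = 4, A_4 = 9, A_6 = 2. Minimum distance d = 2.

Enumerate all 2^4 = 16 messages m ∈ F_2^4.
For each, compute codeword c = mG in F_2^8, then tally its weight.
  m = 0000 → c = 00000000, weight = 0.
  m = 1000 → c = 01101001, weight = 4.
  m = 0100 → c = 11001100, weight = 4.
  m = 1100 → c = 10100101, weight = 4.
  m = 0010 → c = 10001000, weight = 2.
  m = 1010 → c = 11100001, weight = 4.
  m = 0110 → c = 01000100, weight = 2.
  m = 1110 → c = 00101101, weight = 4.
  m = 0001 → c = 10010000, weight = 2.
  m = 1001 → c = 11111001, weight = 6.
  m = 0101 → c = 01011100, weight = 4.
  m = 1101 → c = 00110101, weight = 4.
  m = 0011 → c = 00011000, weight = 2.
  m = 1011 → c = 01110001, weight = 4.
  m = 0111 → c = 11010100, weight = 4.
  m = 1111 → c = 10111101, weight = 6.
Tally weights:
  weight 0: 1 codewords.
  weight 2: 4 codewords.
  weight 4: 9 codewords.
  weight 6: 2 codewords.
Minimum distance d = smallest w > 0 with A_w > 0 = 2.
Sanity: Σ A_w = 16 = 2^4 = 16 ✓.


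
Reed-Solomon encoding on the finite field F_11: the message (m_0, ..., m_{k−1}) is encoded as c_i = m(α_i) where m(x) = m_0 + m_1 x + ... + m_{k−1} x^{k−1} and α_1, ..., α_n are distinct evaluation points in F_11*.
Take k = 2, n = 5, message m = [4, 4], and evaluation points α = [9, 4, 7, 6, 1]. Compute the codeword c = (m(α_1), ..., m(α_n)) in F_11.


c = [7, 9, 10, 6, 8]

Message polynomial: m(x) = 4 + 4·x (mod 11).
For each evaluation point α_i, compute m(α_i) mod 11:
  α_1 = 9: Horner steps 4 → 7, so m(9) = 7.
  α_2 = 4: Horner steps 4 → 9, so m(4) = 9.
  α_3 = 7: Horner steps 4 → 10, so m(7) = 10.
  α_4 = 6: Horner steps 4 → 6, so m(6) = 6.
  α_5 = 1: Horner steps 4 → 8, so m(1) = 8.
Codeword c = [7, 9, 10, 6, 8] ∈ F_11^5.


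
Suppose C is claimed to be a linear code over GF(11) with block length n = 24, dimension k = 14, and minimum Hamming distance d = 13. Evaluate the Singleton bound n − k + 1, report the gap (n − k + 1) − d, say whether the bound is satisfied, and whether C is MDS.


Singleton RHS = n − k + 1 = 11, slack = -2, bound violated (no such code; not MDS).

Singleton bound: d ≤ n − k + 1.
Here n = 24, k = 14, so n − k + 1 = 11.
Given d = 13, check d ≤ 11: NO.
Slack = (n − k + 1) − d = -2.
The slack is negative: d = 13 exceeds n − k + 1 = 11 by 2, so the Singleton bound is violated and no linear [24, 14, 13]_11 code can exist. In particular it is not MDS (MDS requires d = n − k + 1 exactly).
Description: the claimed parameters are [24, 14, 13]_11; such a code would be impossible (violates the Singleton bound).


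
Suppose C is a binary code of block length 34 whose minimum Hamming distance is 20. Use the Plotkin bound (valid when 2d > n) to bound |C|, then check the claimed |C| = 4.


Plotkin bound M ≤ 6; given |C| = 4 ≤ bound (satisfied).

Check applicability: 2d = 40, n = 34.
2d − n = 6 > 0, so Plotkin applies.
Compute d/(2d−n) = 20/6 ≈ 3.3333.
⌊d/(2d−n)⌋ = 3.
Plotkin bound: M ≤ 2·3 = 6.
Given |C| = 4, check: satisfied.
This |C| is below the Plotkin bound.


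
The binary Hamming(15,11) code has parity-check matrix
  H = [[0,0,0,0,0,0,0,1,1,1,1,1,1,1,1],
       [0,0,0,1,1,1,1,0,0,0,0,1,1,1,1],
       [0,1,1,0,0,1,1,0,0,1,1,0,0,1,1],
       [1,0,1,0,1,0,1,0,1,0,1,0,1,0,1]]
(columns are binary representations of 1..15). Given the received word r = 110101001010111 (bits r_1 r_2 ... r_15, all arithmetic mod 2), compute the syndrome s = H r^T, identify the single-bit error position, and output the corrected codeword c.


s = (1, 1, 1, 1)^T, error position = 15, corrected codeword c = 110101001010110

Compute s = H r^T mod 2 one row at a time:
  s_1 = 0 + 1 + 0 + 1 + 0 + 1 + 1 + 1 = 5 ≡ 1 (mod 2).
  s_2 = 1 + 0 + 1 + 0 + 0 + 1 + 1 + 1 = 5 ≡ 1 (mod 2).
  s_3 = 1 + 0 + 1 + 0 + 0 + 1 + 1 + 1 = 5 ≡ 1 (mod 2).
  s_4 = 1 + 0 + 0 + 0 + 1 + 1 + 1 + 1 = 5 ≡ 1 (mod 2).
s = (1, 1, 1, 1)^T — this equals column 15 of H (binary 1111), so error is at position 15.
Correct: flip bit 15 of r = 110101001010111 to get c = 110101001010110.


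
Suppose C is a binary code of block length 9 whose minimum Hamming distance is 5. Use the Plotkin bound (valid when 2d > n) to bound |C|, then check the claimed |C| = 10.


Plotkin bound M ≤ 10; given |C| = 10 ≤ bound (satisfied).

Check applicability: 2d = 10, n = 9.
2d − n = 1 > 0, so Plotkin applies.
Compute d/(2d−n) = 5/1 ≈ 5.0000.
⌊d/(2d−n)⌋ = 5.
Plotkin bound: M ≤ 2·5 = 10.
Given |C| = 10, check: satisfied.
This |C| is at the Plotkin bound.


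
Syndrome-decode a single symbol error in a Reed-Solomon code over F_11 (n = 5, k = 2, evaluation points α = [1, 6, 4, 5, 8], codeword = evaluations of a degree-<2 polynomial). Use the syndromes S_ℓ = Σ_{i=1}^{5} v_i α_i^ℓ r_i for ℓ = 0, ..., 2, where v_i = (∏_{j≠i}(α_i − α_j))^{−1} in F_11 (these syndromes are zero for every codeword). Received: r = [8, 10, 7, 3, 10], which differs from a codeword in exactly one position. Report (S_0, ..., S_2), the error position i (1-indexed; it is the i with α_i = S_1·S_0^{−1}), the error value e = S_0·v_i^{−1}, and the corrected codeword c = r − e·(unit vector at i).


S = (10, 3, 2), error at position 5, error magnitude e = 8, c = [8, 10, 7, 3, 2].

Step 1: column multipliers v_i = (∏_{j≠i}(α_i − α_j))^{−1} mod 11.
  i = 1 (α = 1): (1−6)(1−4)(1−5)(1−8) = (−5)·(−3)·(−4)·(−7) = 420 ≡ 2, so v_1 = 2^{−1} = 6 (mod 11).
  i = 2 (α = 6): (6−1)(6−4)(6−5)(6−8) = 5·2·1·(−2) = −20 ≡ 2, so v_2 = 2^{−1} = 6 (mod 11).
  i = 3 (α = 4): (4−1)(4−6)(4−5)(4−8) = 3·(−2)·(−1)·(−4) = −24 ≡ 9, so v_3 = 9^{−1} = 5 (mod 11).
  i = 4 (α = 5): (5−1)(5−6)(5−4)(5−8) = 4·(−1)·1·(−3) = 12 ≡ 1, so v_4 = 1^{−1} = 1 (mod 11).
  i = 5 (α = 8): (8−1)(8−6)(8−4)(8−5) = 7·2·4·3 = 168 ≡ 3, so v_5 = 3^{−1} = 4 (mod 11).
  v = [6, 6, 5, 1, 4].
Step 2: syndromes of r = [8, 10, 7, 3, 10] (all sums mod 11).
  S_0 = Σ v_i r_i = 6·8 + 6·10 + 5·7 + 1·3 + 4·10 = 186 ≡ 10.
  S_1 = Σ v_i α_i r_i = 6·1·8 + 6·6·10 + 5·4·7 + 1·5·3 + 4·8·10 = 883 ≡ 3.
  α_i^2 mod 11 = [1, 3, 5, 3, 9].
  S_2 = Σ v_i α_i^2 r_i = 6·1·8 + 6·3·10 + 5·5·7 + 1·3·3 + 4·9·10 = 772 ≡ 2.
  S = (10, 3, 2) ≠ 0, so r is not a codeword (an error is present).
Step 3: locate the error. For a single error e at position i, S_ℓ = v_i·e·α_i^ℓ, so α_err = S_1/S_0.
  S_0^{−1} = 10^{−1} = 10 (mod 11), so α_err = 3·10 = 30 ≡ 8 = α_5. Error position i = 5.
  Consistency check: S_2/S_1 = 2·4 = 8 ≡ 8 = α_err ✓ (single-error assumption holds).
Step 4: error magnitude e = S_0/v_5 = S_0·∏_{j≠5}(α_5 − α_j) = 10·3 = 30 ≡ 8 (mod 11).
Step 5: correct position 5: c_5 = r_5 − e = 10 − 8 ≡ 2 (mod 11). Hence c = [8, 10, 7, 3, 2].
  Check: interpolating c through the α_i gives m(x) = 1 + 7·x (degree < 2) with m(α_i) = c_i for every i, so c is indeed a codeword.


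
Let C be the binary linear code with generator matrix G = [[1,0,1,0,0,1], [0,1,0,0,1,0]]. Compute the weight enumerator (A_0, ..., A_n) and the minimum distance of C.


Weight distribution: A_0 = 1, A_2 = 1, A_3 = 1, A_5 = 1. Minimum distance d = 2.

Enumerate all 2^2 = 4 messages m ∈ F_2^2.
For each, compute codeword c = mG in F_2^6, then tally its weight.
  m = 00 → c = 000000, weight = 0.
  m = 10 → c = 101001, weight = 3.
  m = 01 → c = 010010, weight = 2.
  m = 11 → c = 111011, weight = 5.
Tally weights:
  weight 0: 1 codewords.
  weight 2: 1 codewords.
  weight 3: 1 codewords.
  weight 5: 1 codewords.
Minimum distance d = smallest w > 0 with A_w > 0 = 2.
Sanity: Σ A_w = 4 = 2^2 = 4 ✓.


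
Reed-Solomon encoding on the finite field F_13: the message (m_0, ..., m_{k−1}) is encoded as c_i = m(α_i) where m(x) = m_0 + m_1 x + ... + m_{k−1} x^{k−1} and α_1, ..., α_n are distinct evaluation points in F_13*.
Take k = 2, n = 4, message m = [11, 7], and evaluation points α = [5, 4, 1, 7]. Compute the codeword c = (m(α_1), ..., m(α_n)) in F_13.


c = [7, 0, 5, 8]

Message polynomial: m(x) = 11 + 7·x (mod 13).
For each evaluation point α_i, compute m(α_i) mod 13:
  α_1 = 5: Horner steps 7 → 7, so m(5) = 7.
  α_2 = 4: Horner steps 7 → 0, so m(4) = 0.
  α_3 = 1: Horner steps 7 → 5, so m(1) = 5.
  α_4 = 7: Horner steps 7 → 8, so m(7) = 8.
Codeword c = [7, 0, 5, 8] ∈ F_13^4.


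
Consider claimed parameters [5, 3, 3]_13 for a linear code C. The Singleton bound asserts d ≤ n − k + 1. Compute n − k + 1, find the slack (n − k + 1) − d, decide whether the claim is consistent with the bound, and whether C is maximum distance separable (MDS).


Singleton RHS = n − k + 1 = 3, slack = 0, bound satisfied, MDS.

Singleton bound: d ≤ n − k + 1.
Here n = 5, k = 3, so n − k + 1 = 3.
Given d = 3, check d ≤ 3: YES.
Slack = (n − k + 1) − d = 0.
The code is MDS (slack = 0).
Description: the claimed parameters are [5, 3, 3]_13; such a code would be MDS (meets Singleton bound).


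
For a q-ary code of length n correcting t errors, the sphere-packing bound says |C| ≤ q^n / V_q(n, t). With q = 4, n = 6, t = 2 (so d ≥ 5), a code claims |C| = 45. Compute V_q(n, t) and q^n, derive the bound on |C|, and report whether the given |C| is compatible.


V_q(n, t) = 154, q^n = 4096, Hamming bound = 26, |C| = 45 > bound (violated).

Step 1: Compute V_q(n, t) = Σ_{j=0}^2 C(n, j) (q−1)^j.
  j = 0: C(6,0)·(3)^0 = 1·1 = 1.
  j = 1: C(6,1)·(3)^1 = 6·3 = 18.
  j = 2: C(6,2)·(3)^2 = 15·9 = 135.
  V_q(n, t) = 1 + 18 + 135 = 154.
Step 2: q^n = 4^6 = 4096.
Step 3: Hamming bound ⌊q^n / V_q(n,t)⌋ = ⌊4096/154⌋ = 26.
Step 4: Compare |C| = 45 to 26: violated.
The claimed |C| lies above the Hamming bound, so no 4-ary code of length 6 with d ≥ 5 can have 45 codewords.


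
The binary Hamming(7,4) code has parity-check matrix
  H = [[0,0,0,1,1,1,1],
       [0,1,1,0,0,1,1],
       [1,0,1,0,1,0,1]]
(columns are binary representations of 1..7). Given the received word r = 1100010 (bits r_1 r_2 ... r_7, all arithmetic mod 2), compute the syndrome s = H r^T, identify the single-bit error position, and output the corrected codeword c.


s = (1, 0, 1)^T, error position = 5, corrected codeword c = 1100110

Compute s = H r^T mod 2 one row at a time:
  s_1 = 0 + 0 + 1 + 0 = 1 ≡ 1 (mod 2).
  s_2 = 1 + 0 + 1 + 0 = 2 ≡ 0 (mod 2).
  s_3 = 1 + 0 + 0 + 0 = 1 ≡ 1 (mod 2).
s = (1, 0, 1)^T — this equals column 5 of H (binary 101), so error is at position 5.
Correct: flip bit 5 of r = 1100010 to get c = 1100110.


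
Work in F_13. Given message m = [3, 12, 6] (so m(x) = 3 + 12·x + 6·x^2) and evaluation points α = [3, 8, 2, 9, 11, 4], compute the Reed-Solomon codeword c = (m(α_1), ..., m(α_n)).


c = [2, 2, 12, 12, 3, 4]

Message polynomial: m(x) = 3 + 12·x + 6·x^2 (mod 13).
For each evaluation point α_i, compute m(α_i) mod 13:
  α_1 = 3: Horner steps 6 → 4 → 2, so m(3) = 2.
  α_2 = 8: Horner steps 6 → 8 → 2, so m(8) = 2.
  α_3 = 2: Horner steps 6 → 11 → 12, so m(2) = 12.
  α_4 = 9: Horner steps 6 → 1 → 12, so m(9) = 12.
  α_5 = 11: Horner steps 6 → 0 → 3, so m(11) = 3.
  α_6 = 4: Horner steps 6 → 10 → 4, so m(4) = 4.
Codeword c = [2, 2, 12, 12, 3, 4] ∈ F_13^6.


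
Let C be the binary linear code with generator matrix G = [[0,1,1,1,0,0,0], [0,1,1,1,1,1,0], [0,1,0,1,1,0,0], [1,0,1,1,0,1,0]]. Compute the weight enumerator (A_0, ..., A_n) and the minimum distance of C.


Weight distribution: A_0 = 1, A_2 = 4, A_3 = 6, A_4 = 3, A_5 = 2. Minimum distance d = 2.

Enumerate all 2^4 = 16 messages m ∈ F_2^4.
For each, compute codeword c = mG in F_2^7, then tally its weight.
  m = 0000 → c = 0000000, weight = 0.
  m = 1000 → c = 0111000, weight = 3.
  m = 0100 → c = 0111110, weight = 5.
  m = 1100 → c = 0000110, weight = 2.
  m = 0010 → c = 0101100, weight = 3.
  m = 1010 → c = 0010100, weight = 2.
  m = 0110 → c = 0010010, weight = 2.
  m = 1110 → c = 0101010, weight = 3.
  m = 0001 → c = 1011010, weight = 4.
  m = 1001 → c = 1100010, weight = 3.
  m = 0101 → c = 1100100, weight = 3.
  m = 1101 → c = 1011100, weight = 4.
  m = 0011 → c = 1110110, weight = 5.
  m = 1011 → c = 1001110, weight = 4.
  m = 0111 → c = 1001000, weight = 2.
  m = 1111 → c = 1110000, weight = 3.
Tally weights:
  weight 0: 1 codewords.
  weight 2: 4 codewords.
  weight 3: 6 codewords.
  weight 4: 3 codewords.
  weight 5: 2 codewords.
Minimum distance d = smallest w > 0 with A_w > 0 = 2.
Sanity: Σ A_w = 16 = 2^4 = 16 ✓.


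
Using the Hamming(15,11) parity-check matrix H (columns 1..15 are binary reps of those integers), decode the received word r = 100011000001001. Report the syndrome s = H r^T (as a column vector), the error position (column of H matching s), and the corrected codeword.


s = (0, 0, 0, 1)^T, error position = 1, corrected codeword c = 000011000001001

Compute s = H r^T mod 2 one row at a time:
  s_1 = 0 + 0 + 0 + 0 + 1 + 0 + 0 + 1 = 2 ≡ 0 (mod 2).
  s_2 = 0 + 1 + 1 + 0 + 1 + 0 + 0 + 1 = 4 ≡ 0 (mod 2).
  s_3 = 0 + 0 + 1 + 0 + 0 + 0 + 0 + 1 = 2 ≡ 0 (mod 2).
  s_4 = 1 + 0 + 1 + 0 + 0 + 0 + 0 + 1 = 3 ≡ 1 (mod 2).
s = (0, 0, 0, 1)^T — this equals column 1 of H (binary 0001), so error is at position 1.
Correct: flip bit 1 of r = 100011000001001 to get c = 000011000001001.


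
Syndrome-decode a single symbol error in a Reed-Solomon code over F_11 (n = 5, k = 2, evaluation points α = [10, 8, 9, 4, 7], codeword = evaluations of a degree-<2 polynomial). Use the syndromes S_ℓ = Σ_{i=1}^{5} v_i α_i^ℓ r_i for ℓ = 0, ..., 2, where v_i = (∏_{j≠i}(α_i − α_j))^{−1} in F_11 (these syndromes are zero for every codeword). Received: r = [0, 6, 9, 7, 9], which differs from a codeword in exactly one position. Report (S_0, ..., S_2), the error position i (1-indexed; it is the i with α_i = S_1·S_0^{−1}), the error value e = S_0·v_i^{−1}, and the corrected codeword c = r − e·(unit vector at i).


S = (6, 10, 2), error at position 3, error magnitude e = 6, c = [0, 6, 3, 7, 9].

Step 1: column multipliers v_i = (∏_{j≠i}(α_i − α_j))^{−1} mod 11.
  i = 1 (α = 10): (10−8)(10−9)(10−4)(10−7) = 2·1·6·3 = 36 ≡ 3, so v_1 = 3^{−1} = 4 (mod 11).
  i = 2 (α = 8): (8−10)(8−9)(8−4)(8−7) = (−2)·(−1)·4·1 = 8 ≡ 8, so v_2 = 8^{−1} = 7 (mod 11).
  i = 3 (α = 9): (9−10)(9−8)(9−4)(9−7) = (−1)·1·5·2 = −10 ≡ 1, so v_3 = 1^{−1} = 1 (mod 11).
  i = 4 (α = 4): (4−10)(4−8)(4−9)(4−7) = (−6)·(−4)·(−5)·(−3) = 360 ≡ 8, so v_4 = 8^{−1} = 7 (mod 11).
  i = 5 (α = 7): (7−10)(7−8)(7−9)(7−4) = (−3)·(−1)·(−2)·3 = −18 ≡ 4, so v_5 = 4^{−1} = 3 (mod 11).
  v = [4, 7, 1, 7, 3].
Step 2: syndromes of r = [0, 6, 9, 7, 9] (all sums mod 11).
  S_0 = Σ v_i r_i = 4·0 + 7·6 + 1·9 + 7·7 + 3·9 = 127 ≡ 6.
  S_1 = Σ v_i α_i r_i = 4·10·0 + 7·8·6 + 1·9·9 + 7·4·7 + 3·7·9 = 802 ≡ 10.
  α_i^2 mod 11 = [1, 9, 4, 5, 5].
  S_2 = Σ v_i α_i^2 r_i = 4·1·0 + 7·9·6 + 1·4·9 + 7·5·7 + 3·5·9 = 794 ≡ 2.
  S = (6, 10, 2) ≠ 0, so r is not a codeword (an error is present).
Step 3: locate the error. For a single error e at position i, S_ℓ = v_i·e·α_i^ℓ, so α_err = S_1/S_0.
  S_0^{−1} = 6^{−1} = 2 (mod 11), so α_err = 10·2 = 20 ≡ 9 = α_3. Error position i = 3.
  Consistency check: S_2/S_1 = 2·10 = 20 ≡ 9 = α_err ✓ (single-error assumption holds).
Step 4: error magnitude e = S_0/v_3 = S_0·∏_{j≠3}(α_3 − α_j) = 6·1 = 6 ≡ 6 (mod 11).
Step 5: correct position 3: c_3 = r_3 − e = 9 − 6 ≡ 3 (mod 11). Hence c = [0, 6, 3, 7, 9].
  Check: interpolating c through the α_i gives m(x) = 8 + 8·x (degree < 2) with m(α_i) = c_i for every i, so c is indeed a codeword.


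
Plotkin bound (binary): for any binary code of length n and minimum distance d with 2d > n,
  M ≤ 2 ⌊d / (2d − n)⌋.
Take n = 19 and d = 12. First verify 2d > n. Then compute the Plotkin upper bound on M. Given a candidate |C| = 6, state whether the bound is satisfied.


Plotkin bound M ≤ 4; given |C| = 6 > bound (violated).

Check applicability: 2d = 24, n = 19.
2d − n = 5 > 0, so Plotkin applies.
Compute d/(2d−n) = 12/5 ≈ 2.4000.
⌊d/(2d−n)⌋ = 2.
Plotkin bound: M ≤ 2·2 = 4.
Given |C| = 6, check: VIOLATED.
This |C| is above the Plotkin bound, so no binary code with n = 19, d = 12 and 6 codewords exists.


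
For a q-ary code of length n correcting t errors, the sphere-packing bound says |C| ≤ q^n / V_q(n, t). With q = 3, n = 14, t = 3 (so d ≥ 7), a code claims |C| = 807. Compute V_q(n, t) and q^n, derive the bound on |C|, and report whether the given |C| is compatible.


V_q(n, t) = 3305, q^n = 4782969, Hamming bound = 1447, |C| = 807 ≤ bound (satisfied).

Step 1: Compute V_q(n, t) = Σ_{j=0}^3 C(n, j) (q−1)^j.
  j = 0: C(14,0)·(2)^0 = 1·1 = 1.
  j = 1: C(14,1)·(2)^1 = 14·2 = 28.
  j = 2: C(14,2)·(2)^2 = 91·4 = 364.
  j = 3: C(14,3)·(2)^3 = 364·8 = 2912.
  V_q(n, t) = 1 + 28 + 364 + 2912 = 3305.
Step 2: q^n = 3^14 = 4782969.
Step 3: Hamming bound ⌊q^n / V_q(n,t)⌋ = ⌊4782969/3305⌋ = 1447.
Step 4: Compare |C| = 807 to 1447: satisfied.
The claimed |C| lies below the Hamming bound.


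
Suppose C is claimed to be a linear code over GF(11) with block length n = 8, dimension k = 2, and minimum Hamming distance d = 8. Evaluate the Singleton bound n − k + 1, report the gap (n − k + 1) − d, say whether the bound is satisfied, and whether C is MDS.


Singleton RHS = n − k + 1 = 7, slack = -1, bound violated (no such code; not MDS).

Singleton bound: d ≤ n − k + 1.
Here n = 8, k = 2, so n − k + 1 = 7.
Given d = 8, check d ≤ 7: NO.
Slack = (n − k + 1) − d = -1.
The slack is negative: d = 8 exceeds n − k + 1 = 7 by 1, so the Singleton bound is violated and no linear [8, 2, 8]_11 code can exist. In particular it is not MDS (MDS requires d = n − k + 1 exactly).
Description: the claimed parameters are [8, 2, 8]_11; such a code would be impossible (violates the Singleton bound).


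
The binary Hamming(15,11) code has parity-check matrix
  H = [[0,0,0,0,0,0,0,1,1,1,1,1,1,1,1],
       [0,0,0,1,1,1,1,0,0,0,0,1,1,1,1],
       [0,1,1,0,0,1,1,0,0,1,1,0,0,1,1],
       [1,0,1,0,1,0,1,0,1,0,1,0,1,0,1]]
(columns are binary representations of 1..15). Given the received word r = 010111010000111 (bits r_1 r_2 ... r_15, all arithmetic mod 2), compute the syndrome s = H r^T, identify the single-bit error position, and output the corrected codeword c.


s = (0, 0, 0, 1)^T, error position = 1, corrected codeword c = 110111010000111

Compute s = H r^T mod 2 one row at a time:
  s_1 = 1 + 0 + 0 + 0 + 0 + 1 + 1 + 1 = 4 ≡ 0 (mod 2).
  s_2 = 1 + 1 + 1 + 0 + 0 + 1 + 1 + 1 = 6 ≡ 0 (mod 2).
  s_3 = 1 + 0 + 1 + 0 + 0 + 0 + 1 + 1 = 4 ≡ 0 (mod 2).
  s_4 = 0 + 0 + 1 + 0 + 0 + 0 + 1 + 1 = 3 ≡ 1 (mod 2).
s = (0, 0, 0, 1)^T — this equals column 1 of H (binary 0001), so error is at position 1.
Correct: flip bit 1 of r = 010111010000111 to get c = 110111010000111.


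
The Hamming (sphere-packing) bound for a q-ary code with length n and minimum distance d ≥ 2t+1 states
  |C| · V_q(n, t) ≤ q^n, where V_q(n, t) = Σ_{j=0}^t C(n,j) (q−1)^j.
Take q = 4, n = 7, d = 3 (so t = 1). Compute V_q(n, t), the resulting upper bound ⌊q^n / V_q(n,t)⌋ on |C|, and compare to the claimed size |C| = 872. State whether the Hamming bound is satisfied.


V_q(n, t) = 22, q^n = 16384, Hamming bound = 744, |C| = 872 > bound (violated).

Step 1: Compute V_q(n, t) = Σ_{j=0}^1 C(n, j) (q−1)^j.
  j = 0: C(7,0)·(3)^0 = 1·1 = 1.
  j = 1: C(7,1)·(3)^1 = 7·3 = 21.
  V_q(n, t) = 1 + 21 = 22.
Step 2: q^n = 4^7 = 16384.
Step 3: Hamming bound ⌊q^n / V_q(n,t)⌋ = ⌊16384/22⌋ = 744.
Step 4: Compare |C| = 872 to 744: violated.
The claimed |C| lies above the Hamming bound, so no 4-ary code of length 7 with d ≥ 3 can have 872 codewords.


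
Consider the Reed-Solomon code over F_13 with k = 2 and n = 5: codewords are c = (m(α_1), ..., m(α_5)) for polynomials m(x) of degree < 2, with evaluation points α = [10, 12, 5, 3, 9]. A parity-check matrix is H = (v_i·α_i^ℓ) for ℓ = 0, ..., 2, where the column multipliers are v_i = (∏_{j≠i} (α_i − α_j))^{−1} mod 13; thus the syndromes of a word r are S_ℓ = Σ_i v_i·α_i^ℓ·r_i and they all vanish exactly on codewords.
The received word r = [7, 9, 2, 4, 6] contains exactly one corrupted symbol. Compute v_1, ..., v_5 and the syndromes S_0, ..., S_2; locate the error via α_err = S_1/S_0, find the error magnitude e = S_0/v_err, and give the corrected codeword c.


S = (2, 6, 5), error at position 4, error magnitude e = 4, c = [7, 9, 2, 0, 6].

Step 1: column multipliers v_i = (∏_{j≠i}(α_i − α_j))^{−1} mod 13.
  i = 1 (α = 10): (10−12)(10−5)(10−3)(10−9) = (−2)·5·7·1 = −70 ≡ 8, so v_1 = 8^{−1} = 5 (mod 13).
  i = 2 (α = 12): (12−10)(12−5)(12−3)(12−9) = 2·7·9·3 = 378 ≡ 1, so v_2 = 1^{−1} = 1 (mod 13).
  i = 3 (α = 5): (5−10)(5−12)(5−3)(5−9) = (−5)·(−7)·2·(−4) = −280 ≡ 6, so v_3 = 6^{−1} = 11 (mod 13).
  i = 4 (α = 3): (3−10)(3−12)(3−5)(3−9) = (−7)·(−9)·(−2)·(−6) = 756 ≡ 2, so v_4 = 2^{−1} = 7 (mod 13).
  i = 5 (α = 9): (9−10)(9−12)(9−5)(9−3) = (−1)·(−3)·4·6 = 72 ≡ 7, so v_5 = 7^{−1} = 2 (mod 13).
  v = [5, 1, 11, 7, 2].
Step 2: syndromes of r = [7, 9, 2, 4, 6] (all sums mod 13).
  S_0 = Σ v_i r_i = 5·7 + 1·9 + 11·2 + 7·4 + 2·6 = 106 ≡ 2.
  S_1 = Σ v_i α_i r_i = 5·10·7 + 1·12·9 + 11·5·2 + 7·3·4 + 2·9·6 = 760 ≡ 6.
  α_i^2 mod 13 = [9, 1, 12, 9, 3].
  S_2 = Σ v_i α_i^2 r_i = 5·9·7 + 1·1·9 + 11·12·2 + 7·9·4 + 2·3·6 = 876 ≡ 5.
  S = (2, 6, 5) ≠ 0, so r is not a codeword (an error is present).
Step 3: locate the error. For a single error e at position i, S_ℓ = v_i·e·α_i^ℓ, so α_err = S_1/S_0.
  S_0^{−1} = 2^{−1} = 7 (mod 13), so α_err = 6·7 = 42 ≡ 3 = α_4. Error position i = 4.
  Consistency check: S_2/S_1 = 5·11 = 55 ≡ 3 = α_err ✓ (single-error assumption holds).
Step 4: error magnitude e = S_0/v_4 = S_0·∏_{j≠4}(α_4 − α_j) = 2·2 = 4 ≡ 4 (mod 13).
Step 5: correct position 4: c_4 = r_4 − e = 4 − 4 ≡ 0 (mod 13). Hence c = [7, 9, 2, 0, 6].
  Check: interpolating c through the α_i gives m(x) = 10 + 1·x (degree < 2) with m(α_i) = c_i for every i, so c is indeed a codeword.


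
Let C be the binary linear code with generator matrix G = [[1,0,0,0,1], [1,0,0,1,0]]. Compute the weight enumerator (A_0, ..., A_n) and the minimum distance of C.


Weight distribution: A_0 = 1, A_2 = 3. Minimum distance d = 2.

Enumerate all 2^2 = 4 messages m ∈ F_2^2.
For each, compute codeword c = mG in F_2^5, then tally its weight.
  m = 00 → c = 00000, weight = 0.
  m = 10 → c = 10001, weight = 2.
  m = 01 → c = 10010, weight = 2.
  m = 11 → c = 00011, weight = 2.
Tally weights:
  weight 0: 1 codewords.
  weight 2: 3 codewords.
Minimum distance d = smallest w > 0 with A_w > 0 = 2.
Sanity: Σ A_w = 4 = 2^2 = 4 ✓.


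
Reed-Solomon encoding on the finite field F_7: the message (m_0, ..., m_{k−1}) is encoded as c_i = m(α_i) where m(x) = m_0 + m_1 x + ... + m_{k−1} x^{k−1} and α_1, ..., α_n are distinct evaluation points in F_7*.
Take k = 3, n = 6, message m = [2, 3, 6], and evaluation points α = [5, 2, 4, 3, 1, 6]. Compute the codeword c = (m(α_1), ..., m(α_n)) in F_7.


c = [6, 4, 5, 2, 4, 5]

Message polynomial: m(x) = 2 + 3·x + 6·x^2 (mod 7).
For each evaluation point α_i, compute m(α_i) mod 7:
  α_1 = 5: Horner steps 6 → 5 → 6, so m(5) = 6.
  α_2 = 2: Horner steps 6 → 1 → 4, so m(2) = 4.
  α_3 = 4: Horner steps 6 → 6 → 5, so m(4) = 5.
  α_4 = 3: Horner steps 6 → 0 → 2, so m(3) = 2.
  α_5 = 1: Horner steps 6 → 2 → 4, so m(1) = 4.
  α_6 = 6: Horner steps 6 → 4 → 5, so m(6) = 5.
Codeword c = [6, 4, 5, 2, 4, 5] ∈ F_7^6.


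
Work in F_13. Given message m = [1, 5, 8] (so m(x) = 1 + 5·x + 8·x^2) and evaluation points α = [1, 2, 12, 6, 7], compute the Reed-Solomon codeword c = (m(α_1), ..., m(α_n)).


c = [1, 4, 4, 7, 12]

Message polynomial: m(x) = 1 + 5·x + 8·x^2 (mod 13).
For each evaluation point α_i, compute m(α_i) mod 13:
  α_1 = 1: Horner steps 8 → 0 → 1, so m(1) = 1.
  α_2 = 2: Horner steps 8 → 8 → 4, so m(2) = 4.
  α_3 = 12: Horner steps 8 → 10 → 4, so m(12) = 4.
  α_4 = 6: Horner steps 8 → 1 → 7, so m(6) = 7.
  α_5 = 7: Horner steps 8 → 9 → 12, so m(7) = 12.
Codeword c = [1, 4, 4, 7, 12] ∈ F_13^5.


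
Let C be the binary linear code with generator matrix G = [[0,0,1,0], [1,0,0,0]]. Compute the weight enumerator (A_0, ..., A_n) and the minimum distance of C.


Weight distribution: A_0 = 1, A_1 = 2, A_2 = 1. Minimum distance d = 1.

Enumerate all 2^2 = 4 messages m ∈ F_2^2.
For each, compute codeword c = mG in F_2^4, then tally its weight.
  m = 00 → c = 0000, weight = 0.
  m = 10 → c = 0010, weight = 1.
  m = 01 → c = 1000, weight = 1.
  m = 11 → c = 1010, weight = 2.
Tally weights:
  weight 0: 1 codewords.
  weight 1: 2 codewords.
  weight 2: 1 codewords.
Minimum distance d = smallest w > 0 with A_w > 0 = 1.
Sanity: Σ A_w = 4 = 2^2 = 4 ✓.


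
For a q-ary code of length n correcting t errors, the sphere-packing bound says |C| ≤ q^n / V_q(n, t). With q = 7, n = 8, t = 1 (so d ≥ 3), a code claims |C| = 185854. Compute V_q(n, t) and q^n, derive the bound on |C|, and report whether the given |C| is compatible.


V_q(n, t) = 49, q^n = 5764801, Hamming bound = 117649, |C| = 185854 > bound (violated).

Step 1: Compute V_q(n, t) = Σ_{j=0}^1 C(n, j) (q−1)^j.
  j = 0: C(8,0)·(6)^0 = 1·1 = 1.
  j = 1: C(8,1)·(6)^1 = 8·6 = 48.
  V_q(n, t) = 1 + 48 = 49.
Step 2: q^n = 7^8 = 5764801.
Step 3: Hamming bound ⌊q^n / V_q(n,t)⌋ = ⌊5764801/49⌋ = 117649.
Step 4: Compare |C| = 185854 to 117649: violated.
The claimed |C| lies above the Hamming bound, so no 7-ary code of length 8 with d ≥ 3 can have 185854 codewords.


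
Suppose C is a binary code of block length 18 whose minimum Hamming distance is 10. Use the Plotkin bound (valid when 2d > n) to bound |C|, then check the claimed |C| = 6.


Plotkin bound M ≤ 10; given |C| = 6 ≤ bound (satisfied).

Check applicability: 2d = 20, n = 18.
2d − n = 2 > 0, so Plotkin applies.
Compute d/(2d−n) = 10/2 ≈ 5.0000.
⌊d/(2d−n)⌋ = 5.
Plotkin bound: M ≤ 2·5 = 10.
Given |C| = 6, check: satisfied.
This |C| is below the Plotkin bound.


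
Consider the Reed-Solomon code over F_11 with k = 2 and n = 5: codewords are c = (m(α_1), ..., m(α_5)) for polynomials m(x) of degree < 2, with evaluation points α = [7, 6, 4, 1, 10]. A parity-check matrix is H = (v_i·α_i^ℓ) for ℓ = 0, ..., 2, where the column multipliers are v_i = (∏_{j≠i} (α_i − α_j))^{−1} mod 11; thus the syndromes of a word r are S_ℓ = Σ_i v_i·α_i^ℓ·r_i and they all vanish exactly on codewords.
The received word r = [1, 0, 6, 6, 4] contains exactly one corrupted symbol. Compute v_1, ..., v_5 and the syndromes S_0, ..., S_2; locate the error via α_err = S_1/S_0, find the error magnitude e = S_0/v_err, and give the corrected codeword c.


S = (4, 5, 9), error at position 3, error magnitude e = 8, c = [1, 0, 9, 6, 4].

Step 1: column multipliers v_i = (∏_{j≠i}(α_i − α_j))^{−1} mod 11.
  i = 1 (α = 7): (7−6)(7−4)(7−1)(7−10) = 1·3·6·(−3) = −54 ≡ 1, so v_1 = 1^{−1} = 1 (mod 11).
  i = 2 (α = 6): (6−7)(6−4)(6−1)(6−10) = (−1)·2·5·(−4) = 40 ≡ 7, so v_2 = 7^{−1} = 8 (mod 11).
  i = 3 (α = 4): (4−7)(4−6)(4−1)(4−10) = (−3)·(−2)·3·(−6) = −108 ≡ 2, so v_3 = 2^{−1} = 6 (mod 11).
  i = 4 (α = 1): (1−7)(1−6)(1−4)(1−10) = (−6)·(−5)·(−3)·(−9) = 810 ≡ 7, so v_4 = 7^{−1} = 8 (mod 11).
  i = 5 (α = 10): (10−7)(10−6)(10−4)(10−1) = 3·4·6·9 = 648 ≡ 10, so v_5 = 10^{−1} = 10 (mod 11).
  v = [1, 8, 6, 8, 10].
Step 2: syndromes of r = [1, 0, 6, 6, 4] (all sums mod 11).
  S_0 = Σ v_i r_i = 1·1 + 8·0 + 6·6 + 8·6 + 10·4 = 125 ≡ 4.
  S_1 = Σ v_i α_i r_i = 1·7·1 + 8·6·0 + 6·4·6 + 8·1·6 + 10·10·4 = 599 ≡ 5.
  α_i^2 mod 11 = [5, 3, 5, 1, 1].
  S_2 = Σ v_i α_i^2 r_i = 1·5·1 + 8·3·0 + 6·5·6 + 8·1·6 + 10·1·4 = 273 ≡ 9.
  S = (4, 5, 9) ≠ 0, so r is not a codeword (an error is present).
Step 3: locate the error. For a single error e at position i, S_ℓ = v_i·e·α_i^ℓ, so α_err = S_1/S_0.
  S_0^{−1} = 4^{−1} = 3 (mod 11), so α_err = 5·3 = 15 ≡ 4 = α_3. Error position i = 3.
  Consistency check: S_2/S_1 = 9·9 = 81 ≡ 4 = α_err ✓ (single-error assumption holds).
Step 4: error magnitude e = S_0/v_3 = S_0·∏_{j≠3}(α_3 − α_j) = 4·2 = 8 ≡ 8 (mod 11).
Step 5: correct position 3: c_3 = r_3 − e = 6 − 8 ≡ 9 (mod 11). Hence c = [1, 0, 9, 6, 4].
  Check: interpolating c through the α_i gives m(x) = 5 + 1·x (degree < 2) with m(α_i) = c_i for every i, so c is indeed a codeword.


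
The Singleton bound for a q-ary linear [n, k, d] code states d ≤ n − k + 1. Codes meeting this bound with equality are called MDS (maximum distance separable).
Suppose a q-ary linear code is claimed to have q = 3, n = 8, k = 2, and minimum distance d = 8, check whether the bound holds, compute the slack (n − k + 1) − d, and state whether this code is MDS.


Singleton RHS = n − k + 1 = 7, slack = -1, bound violated (no such code; not MDS).

Singleton bound: d ≤ n − k + 1.
Here n = 8, k = 2, so n − k + 1 = 7.
Given d = 8, check d ≤ 7: NO.
Slack = (n − k + 1) − d = -1.
The slack is negative: d = 8 exceeds n − k + 1 = 7 by 1, so the Singleton bound is violated and no linear [8, 2, 8]_3 code can exist. In particular it is not MDS (MDS requires d = n − k + 1 exactly).
Description: the claimed parameters are [8, 2, 8]_3; such a code would be impossible (violates the Singleton bound).


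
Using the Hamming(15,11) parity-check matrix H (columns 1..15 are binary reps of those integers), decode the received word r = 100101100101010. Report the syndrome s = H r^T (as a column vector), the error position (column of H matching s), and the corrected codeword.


s = (1, 1, 0, 0)^T, error position = 12, corrected codeword c = 100101100100010

Compute s = H r^T mod 2 one row at a time:
  s_1 = 0 + 0 + 1 + 0 + 1 + 0 + 1 + 0 = 3 ≡ 1 (mod 2).
  s_2 = 1 + 0 + 1 + 1 + 1 + 0 + 1 + 0 = 5 ≡ 1 (mod 2).
  s_3 = 0 + 0 + 1 + 1 + 1 + 0 + 1 + 0 = 4 ≡ 0 (mod 2).
  s_4 = 1 + 0 + 0 + 1 + 0 + 0 + 0 + 0 = 2 ≡ 0 (mod 2).
s = (1, 1, 0, 0)^T — this equals column 12 of H (binary 1100), so error is at position 12.
Correct: flip bit 12 of r = 100101100101010 to get c = 100101100100010.


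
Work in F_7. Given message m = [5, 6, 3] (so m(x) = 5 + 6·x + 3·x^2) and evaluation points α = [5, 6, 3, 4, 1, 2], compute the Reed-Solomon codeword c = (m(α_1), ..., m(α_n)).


c = [5, 2, 1, 0, 0, 1]

Message polynomial: m(x) = 5 + 6·x + 3·x^2 (mod 7).
For each evaluation point α_i, compute m(α_i) mod 7:
  α_1 = 5: Horner steps 3 → 0 → 5, so m(5) = 5.
  α_2 = 6: Horner steps 3 → 3 → 2, so m(6) = 2.
  α_3 = 3: Horner steps 3 → 1 → 1, so m(3) = 1.
  α_4 = 4: Horner steps 3 → 4 → 0, so m(4) = 0.
  α_5 = 1: Horner steps 3 → 2 → 0, so m(1) = 0.
  α_6 = 2: Horner steps 3 → 5 → 1, so m(2) = 1.
Codeword c = [5, 2, 1, 0, 0, 1] ∈ F_7^6.


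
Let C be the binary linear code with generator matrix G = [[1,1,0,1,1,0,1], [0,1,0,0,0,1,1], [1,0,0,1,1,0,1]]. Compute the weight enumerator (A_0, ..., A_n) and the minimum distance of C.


Weight distribution: A_0 = 1, A_1 = 1, A_2 = 1, A_3 = 1, A_4 = 2, A_5 = 2. Minimum distance d = 1.

Enumerate all 2^3 = 8 messages m ∈ F_2^3.
For each, compute codeword c = mG in F_2^7, then tally its weight.
  m = 000 → c = 0000000, weight = 0.
  m = 100 → c = 1101101, weight = 5.
  m = 010 → c = 0100011, weight = 3.
  m = 110 → c = 1001110, weight = 4.
  m = 001 → c = 1001101, weight = 4.
  m = 101 → c = 0100000, weight = 1.
  m = 011 → c = 1101110, weight = 5.
  m = 111 → c = 0000011, weight = 2.
Tally weights:
  weight 0: 1 codewords.
  weight 1: 1 codewords.
  weight 2: 1 codewords.
  weight 3: 1 codewords.
  weight 4: 2 codewords.
  weight 5: 2 codewords.
Minimum distance d = smallest w > 0 with A_w > 0 = 1.
Sanity: Σ A_w = 8 = 2^3 = 8 ✓.


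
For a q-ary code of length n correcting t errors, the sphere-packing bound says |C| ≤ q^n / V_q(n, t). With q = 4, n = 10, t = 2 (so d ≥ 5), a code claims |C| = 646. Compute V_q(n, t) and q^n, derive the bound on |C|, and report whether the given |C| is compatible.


V_q(n, t) = 436, q^n = 1048576, Hamming bound = 2404, |C| = 646 ≤ bound (satisfied).

Step 1: Compute V_q(n, t) = Σ_{j=0}^2 C(n, j) (q−1)^j.
  j = 0: C(10,0)·(3)^0 = 1·1 = 1.
  j = 1: C(10,1)·(3)^1 = 10·3 = 30.
  j = 2: C(10,2)·(3)^2 = 45·9 = 405.
  V_q(n, t) = 1 + 30 + 405 = 436.
Step 2: q^n = 4^10 = 1048576.
Step 3: Hamming bound ⌊q^n / V_q(n,t)⌋ = ⌊1048576/436⌋ = 2404.
Step 4: Compare |C| = 646 to 2404: satisfied.
The claimed |C| lies below the Hamming bound.


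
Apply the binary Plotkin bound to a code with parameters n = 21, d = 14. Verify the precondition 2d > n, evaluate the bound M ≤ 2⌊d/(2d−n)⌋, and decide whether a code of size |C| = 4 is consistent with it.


Plotkin bound M ≤ 4; given |C| = 4 ≤ bound (satisfied).

Check applicability: 2d = 28, n = 21.
2d − n = 7 > 0, so Plotkin applies.
Compute d/(2d−n) = 14/7 ≈ 2.0000.
⌊d/(2d−n)⌋ = 2.
Plotkin bound: M ≤ 2·2 = 4.
Given |C| = 4, check: satisfied.
This |C| is at the Plotkin bound.


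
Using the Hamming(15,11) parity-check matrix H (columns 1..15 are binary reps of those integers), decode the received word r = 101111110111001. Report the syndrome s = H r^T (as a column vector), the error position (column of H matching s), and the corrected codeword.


s = (1, 0, 0, 0)^T, error position = 8, corrected codeword c = 101111100111001

Compute s = H r^T mod 2 one row at a time:
  s_1 = 1 + 0 + 1 + 1 + 1 + 0 + 0 + 1 = 5 ≡ 1 (mod 2).
  s_2 = 1 + 1 + 1 + 1 + 1 + 0 + 0 + 1 = 6 ≡ 0 (mod 2).
  s_3 = 0 + 1 + 1 + 1 + 1 + 1 + 0 + 1 = 6 ≡ 0 (mod 2).
  s_4 = 1 + 1 + 1 + 1 + 0 + 1 + 0 + 1 = 6 ≡ 0 (mod 2).
s = (1, 0, 0, 0)^T — this equals column 8 of H (binary 1000), so error is at position 8.
Correct: flip bit 8 of r = 101111110111001 to get c = 101111100111001.


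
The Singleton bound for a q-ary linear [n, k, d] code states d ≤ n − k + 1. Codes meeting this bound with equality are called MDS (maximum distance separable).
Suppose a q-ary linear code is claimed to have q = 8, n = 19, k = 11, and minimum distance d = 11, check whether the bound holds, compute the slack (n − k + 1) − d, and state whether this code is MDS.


Singleton RHS = n − k + 1 = 9, slack = -2, bound violated (no such code; not MDS).

Singleton bound: d ≤ n − k + 1.
Here n = 19, k = 11, so n − k + 1 = 9.
Given d = 11, check d ≤ 9: NO.
Slack = (n − k + 1) − d = -2.
The slack is negative: d = 11 exceeds n − k + 1 = 9 by 2, so the Singleton bound is violated and no linear [19, 11, 11]_8 code can exist. In particular it is not MDS (MDS requires d = n − k + 1 exactly).
Description: the claimed parameters are [19, 11, 11]_8; such a code would be impossible (violates the Singleton bound).


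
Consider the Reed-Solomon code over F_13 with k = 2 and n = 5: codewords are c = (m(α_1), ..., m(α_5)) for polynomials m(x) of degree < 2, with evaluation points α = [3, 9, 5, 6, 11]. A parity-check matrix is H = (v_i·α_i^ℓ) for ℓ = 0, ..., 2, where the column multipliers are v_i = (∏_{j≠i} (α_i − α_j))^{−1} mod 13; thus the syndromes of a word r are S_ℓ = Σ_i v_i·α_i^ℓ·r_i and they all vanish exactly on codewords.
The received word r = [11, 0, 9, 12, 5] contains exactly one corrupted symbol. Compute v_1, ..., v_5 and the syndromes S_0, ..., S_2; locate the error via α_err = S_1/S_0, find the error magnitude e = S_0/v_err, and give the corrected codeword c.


S = (8, 1, 5), error at position 3, error magnitude e = 6, c = [11, 0, 3, 12, 5].

Step 1: column multipliers v_i = (∏_{j≠i}(α_i − α_j))^{−1} mod 13.
  i = 1 (α = 3): (3−9)(3−5)(3−6)(3−11) = (−6)·(−2)·(−3)·(−8) = 288 ≡ 2, so v_1 = 2^{−1} = 7 (mod 13).
  i = 2 (α = 9): (9−3)(9−5)(9−6)(9−11) = 6·4·3·(−2) = −144 ≡ 12, so v_2 = 12^{−1} = 12 (mod 13).
  i = 3 (α = 5): (5−3)(5−9)(5−6)(5−11) = 2·(−4)·(−1)·(−6) = −48 ≡ 4, so v_3 = 4^{−1} = 10 (mod 13).
  i = 4 (α = 6): (6−3)(6−9)(6−5)(6−11) = 3·(−3)·1·(−5) = 45 ≡ 6, so v_4 = 6^{−1} = 11 (mod 13).
  i = 5 (α = 11): (11−3)(11−9)(11−5)(11−6) = 8·2·6·5 = 480 ≡ 12, so v_5 = 12^{−1} = 12 (mod 13).
  v = [7, 12, 10, 11, 12].
Step 2: syndromes of r = [11, 0, 9, 12, 5] (all sums mod 13).
  S_0 = Σ v_i r_i = 7·11 + 12·0 + 10·9 + 11·12 + 12·5 = 359 ≡ 8.
  S_1 = Σ v_i α_i r_i = 7·3·11 + 12·9·0 + 10·5·9 + 11·6·12 + 12·11·5 = 2133 ≡ 1.
  α_i^2 mod 13 = [9, 3, 12, 10, 4].
  S_2 = Σ v_i α_i^2 r_i = 7·9·11 + 12·3·0 + 10·12·9 + 11·10·12 + 12·4·5 = 3333 ≡ 5.
  S = (8, 1, 5) ≠ 0, so r is not a codeword (an error is present).
Step 3: locate the error. For a single error e at position i, S_ℓ = v_i·e·α_i^ℓ, so α_err = S_1/S_0.
  S_0^{−1} = 8^{−1} = 5 (mod 13), so α_err = 1·5 = 5 ≡ 5 = α_3. Error position i = 3.
  Consistency check: S_2/S_1 = 5·1 = 5 ≡ 5 = α_err ✓ (single-error assumption holds).
Step 4: error magnitude e = S_0/v_3 = S_0·∏_{j≠3}(α_3 − α_j) = 8·4 = 32 ≡ 6 (mod 13).
Step 5: correct position 3: c_3 = r_3 − e = 9 − 6 ≡ 3 (mod 13). Hence c = [11, 0, 3, 12, 5].
  Check: interpolating c through the α_i gives m(x) = 10 + 9·x (degree < 2) with m(α_i) = c_i for every i, so c is indeed a codeword.


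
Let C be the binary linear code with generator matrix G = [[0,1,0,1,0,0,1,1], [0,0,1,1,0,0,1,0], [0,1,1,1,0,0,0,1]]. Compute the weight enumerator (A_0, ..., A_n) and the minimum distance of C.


Weight distribution: A_0 = 1, A_1 = 1, A_2 = 1, A_3 = 3, A_4 = 2. Minimum distance d = 1.

Enumerate all 2^3 = 8 messages m ∈ F_2^3.
For each, compute codeword c = mG in F_2^8, then tally its weight.
  m = 000 → c = 00000000, weight = 0.
  m = 100 → c = 01010011, weight = 4.
  m = 010 → c = 00110010, weight = 3.
  m = 110 → c = 01100001, weight = 3.
  m = 001 → c = 01110001, weight = 4.
  m = 101 → c = 00100010, weight = 2.
  m = 011 → c = 01000011, weight = 3.
  m = 111 → c = 00010000, weight = 1.
Tally weights:
  weight 0: 1 codewords.
  weight 1: 1 codewords.
  weight 2: 1 codewords.
  weight 3: 3 codewords.
  weight 4: 2 codewords.
Minimum distance d = smallest w > 0 with A_w > 0 = 1.
Sanity: Σ A_w = 8 = 2^3 = 8 ✓.


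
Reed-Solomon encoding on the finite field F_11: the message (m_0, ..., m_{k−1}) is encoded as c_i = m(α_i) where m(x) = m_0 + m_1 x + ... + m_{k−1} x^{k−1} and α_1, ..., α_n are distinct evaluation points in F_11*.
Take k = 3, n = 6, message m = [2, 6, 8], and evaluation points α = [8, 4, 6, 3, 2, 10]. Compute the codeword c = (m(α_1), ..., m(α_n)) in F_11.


c = [1, 0, 7, 4, 2, 4]

Message polynomial: m(x) = 2 + 6·x + 8·x^2 (mod 11).
For each evaluation point α_i, compute m(α_i) mod 11:
  α_1 = 8: Horner steps 8 → 4 → 1, so m(8) = 1.
  α_2 = 4: Horner steps 8 → 5 → 0, so m(4) = 0.
  α_3 = 6: Horner steps 8 → 10 → 7, so m(6) = 7.
  α_4 = 3: Horner steps 8 → 8 → 4, so m(3) = 4.
  α_5 = 2: Horner steps 8 → 0 → 2, so m(2) = 2.
  α_6 = 10: Horner steps 8 → 9 → 4, so m(10) = 4.
Codeword c = [1, 0, 7, 4, 2, 4] ∈ F_11^6.


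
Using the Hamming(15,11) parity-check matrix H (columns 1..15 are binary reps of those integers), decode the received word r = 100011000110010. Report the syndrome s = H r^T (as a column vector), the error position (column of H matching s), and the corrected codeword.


s = (1, 1, 0, 1)^T, error position = 13, corrected codeword c = 100011000110110

Compute s = H r^T mod 2 one row at a time:
  s_1 = 0 + 0 + 1 + 1 + 0 + 0 + 1 + 0 = 3 ≡ 1 (mod 2).
  s_2 = 0 + 1 + 1 + 0 + 0 + 0 + 1 + 0 = 3 ≡ 1 (mod 2).
  s_3 = 0 + 0 + 1 + 0 + 1 + 1 + 1 + 0 = 4 ≡ 0 (mod 2).
  s_4 = 1 + 0 + 1 + 0 + 0 + 1 + 0 + 0 = 3 ≡ 1 (mod 2).
s = (1, 1, 0, 1)^T — this equals column 13 of H (binary 1101), so error is at position 13.
Correct: flip bit 13 of r = 100011000110010 to get c = 100011000110110.
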